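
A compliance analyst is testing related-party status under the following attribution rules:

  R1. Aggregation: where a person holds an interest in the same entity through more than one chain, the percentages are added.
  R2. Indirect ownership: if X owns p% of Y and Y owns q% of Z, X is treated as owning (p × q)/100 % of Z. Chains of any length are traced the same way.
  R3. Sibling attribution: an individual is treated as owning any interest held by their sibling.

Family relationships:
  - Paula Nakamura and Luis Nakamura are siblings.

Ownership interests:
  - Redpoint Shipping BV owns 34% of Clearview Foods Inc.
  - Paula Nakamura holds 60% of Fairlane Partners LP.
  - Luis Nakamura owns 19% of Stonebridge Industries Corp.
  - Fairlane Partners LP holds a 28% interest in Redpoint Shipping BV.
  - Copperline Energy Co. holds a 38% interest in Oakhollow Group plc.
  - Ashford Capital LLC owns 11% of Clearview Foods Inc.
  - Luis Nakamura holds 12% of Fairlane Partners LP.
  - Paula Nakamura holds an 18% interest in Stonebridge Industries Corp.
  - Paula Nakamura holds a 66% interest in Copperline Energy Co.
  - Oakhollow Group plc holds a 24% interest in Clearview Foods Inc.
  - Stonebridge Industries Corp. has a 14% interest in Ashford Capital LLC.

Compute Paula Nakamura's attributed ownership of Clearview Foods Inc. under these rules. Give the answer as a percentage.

13.4434%

By sibling attribution (R3), Paula Nakamura is treated as also owning Luis Nakamura's interest in Stonebridge Industries Corp, giving 18% + 19% = 37%.
By sibling attribution (R3), Paula Nakamura is treated as also owning Luis Nakamura's interest in Fairlane Partners LP, giving 60% + 12% = 72%.
Chain via Stonebridge Industries Corp. → Ashford Capital LLC (R2): 37% × 14% × 11% = 0.5698% of Clearview Foods Inc.
Chain via Copperline Energy Co. → Oakhollow Group plc (R2): 66% × 38% × 24% = 6.0192% of Clearview Foods Inc.
Chain via Fairlane Partners LP → Redpoint Shipping BV (R2): 72% × 28% × 34% = 6.8544% of Clearview Foods Inc.
Aggregating (R1): 0.5698% + 6.0192% + 6.8544% = 13.4434%.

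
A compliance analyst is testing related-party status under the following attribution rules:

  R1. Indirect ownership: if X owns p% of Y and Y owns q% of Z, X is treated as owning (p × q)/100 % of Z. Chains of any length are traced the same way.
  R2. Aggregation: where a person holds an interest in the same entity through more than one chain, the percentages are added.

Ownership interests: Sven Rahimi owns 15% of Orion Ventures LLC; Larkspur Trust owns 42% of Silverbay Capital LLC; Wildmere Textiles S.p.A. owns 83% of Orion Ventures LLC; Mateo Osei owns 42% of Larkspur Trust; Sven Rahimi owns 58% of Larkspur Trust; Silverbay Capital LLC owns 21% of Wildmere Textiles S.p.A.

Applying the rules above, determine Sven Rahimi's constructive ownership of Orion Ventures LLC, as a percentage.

19.245948%

Chain via Larkspur Trust → Silverbay Capital LLC → Wildmere Textiles S.p.A. (R1): 58% × 42% × 21% × 83% = 4.245948% of Orion Ventures LLC.
Direct interest in Orion Ventures LLC: 15%.
Aggregating (R2): 4.245948% + 15% = 19.245948%.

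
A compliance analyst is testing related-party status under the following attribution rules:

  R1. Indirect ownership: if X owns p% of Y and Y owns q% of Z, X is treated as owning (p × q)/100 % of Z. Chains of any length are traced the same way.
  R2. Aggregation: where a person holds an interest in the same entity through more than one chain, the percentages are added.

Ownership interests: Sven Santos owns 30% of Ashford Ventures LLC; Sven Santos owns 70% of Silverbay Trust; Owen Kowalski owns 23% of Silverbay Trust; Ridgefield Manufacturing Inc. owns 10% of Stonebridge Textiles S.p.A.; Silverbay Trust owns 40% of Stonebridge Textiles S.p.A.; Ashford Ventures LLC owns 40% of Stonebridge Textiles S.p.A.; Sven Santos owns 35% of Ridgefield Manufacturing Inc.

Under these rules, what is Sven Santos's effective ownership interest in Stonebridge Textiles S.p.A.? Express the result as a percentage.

Chain via Ashford Ventures LLC (R1): 30% × 40% = 12% of Stonebridge Textiles S.p.A.
Chain via Ridgefield Manufacturing Inc. (R1): 35% × 10% = 3.5% of Stonebridge Textiles S.p.A.
Chain via Silverbay Trust (R1): 70% × 40% = 28% of Stonebridge Textiles S.p.A.
Aggregating (R2): 12% + 3.5% + 28% = 43.5%.

43.5%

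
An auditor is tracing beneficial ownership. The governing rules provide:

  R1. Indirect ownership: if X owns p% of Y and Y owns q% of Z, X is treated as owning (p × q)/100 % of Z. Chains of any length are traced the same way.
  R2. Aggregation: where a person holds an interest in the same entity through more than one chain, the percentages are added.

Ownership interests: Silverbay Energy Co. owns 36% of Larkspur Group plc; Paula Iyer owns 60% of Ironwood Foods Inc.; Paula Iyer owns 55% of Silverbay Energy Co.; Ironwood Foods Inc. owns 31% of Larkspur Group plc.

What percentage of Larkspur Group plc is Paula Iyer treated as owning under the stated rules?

Chain via Silverbay Energy Co. (R1): 55% × 36% = 19.8% of Larkspur Group plc.
Chain via Ironwood Foods Inc. (R1): 60% × 31% = 18.6% of Larkspur Group plc.
Aggregating (R2): 19.8% + 18.6% = 38.4%.

38.4%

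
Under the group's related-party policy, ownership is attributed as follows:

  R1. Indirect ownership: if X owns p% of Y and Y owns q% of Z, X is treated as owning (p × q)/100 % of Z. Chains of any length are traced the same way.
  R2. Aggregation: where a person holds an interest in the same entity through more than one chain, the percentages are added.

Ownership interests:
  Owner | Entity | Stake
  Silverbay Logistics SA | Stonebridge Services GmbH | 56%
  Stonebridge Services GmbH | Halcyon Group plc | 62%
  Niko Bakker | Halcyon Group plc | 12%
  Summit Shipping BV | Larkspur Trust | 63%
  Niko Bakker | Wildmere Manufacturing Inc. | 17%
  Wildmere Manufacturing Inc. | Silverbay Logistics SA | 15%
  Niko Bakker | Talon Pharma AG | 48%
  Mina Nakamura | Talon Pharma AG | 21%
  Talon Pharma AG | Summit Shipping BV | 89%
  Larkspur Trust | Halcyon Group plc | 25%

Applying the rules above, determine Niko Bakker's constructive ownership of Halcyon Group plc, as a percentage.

19.61376%

Chain via Talon Pharma AG → Summit Shipping BV → Larkspur Trust (R1): 48% × 89% × 63% × 25% = 6.7284% of Halcyon Group plc.
Chain via Wildmere Manufacturing Inc. → Silverbay Logistics SA → Stonebridge Services GmbH (R1): 17% × 15% × 56% × 62% = 0.88536% of Halcyon Group plc.
Direct interest in Halcyon Group plc: 12%.
Aggregating (R2): 6.7284% + 0.88536% + 12% = 19.61376%.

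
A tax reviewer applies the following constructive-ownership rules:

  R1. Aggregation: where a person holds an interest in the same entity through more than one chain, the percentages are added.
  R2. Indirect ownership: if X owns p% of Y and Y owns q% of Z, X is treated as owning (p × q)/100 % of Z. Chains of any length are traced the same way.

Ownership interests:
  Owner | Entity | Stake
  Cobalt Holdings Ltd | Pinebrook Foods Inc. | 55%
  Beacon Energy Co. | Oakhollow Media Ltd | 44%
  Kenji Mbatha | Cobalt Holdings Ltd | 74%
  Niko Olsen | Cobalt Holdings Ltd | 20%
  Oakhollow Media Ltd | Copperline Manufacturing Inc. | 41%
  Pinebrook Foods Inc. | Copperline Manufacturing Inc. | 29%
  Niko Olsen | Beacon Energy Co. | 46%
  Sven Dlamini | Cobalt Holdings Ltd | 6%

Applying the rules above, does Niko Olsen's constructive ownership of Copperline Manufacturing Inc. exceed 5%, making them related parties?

Chain via Beacon Energy Co. → Oakhollow Media Ltd (R2): 46% × 44% × 41% = 8.2984% of Copperline Manufacturing Inc.
Chain via Cobalt Holdings Ltd → Pinebrook Foods Inc. (R2): 20% × 55% × 29% = 3.19% of Copperline Manufacturing Inc.
Aggregating (R1): 8.2984% + 3.19% = 11.4884%.
11.4884% exceeds the 5% threshold, so Niko is a related party to Copperline Manufacturing Inc.

Yes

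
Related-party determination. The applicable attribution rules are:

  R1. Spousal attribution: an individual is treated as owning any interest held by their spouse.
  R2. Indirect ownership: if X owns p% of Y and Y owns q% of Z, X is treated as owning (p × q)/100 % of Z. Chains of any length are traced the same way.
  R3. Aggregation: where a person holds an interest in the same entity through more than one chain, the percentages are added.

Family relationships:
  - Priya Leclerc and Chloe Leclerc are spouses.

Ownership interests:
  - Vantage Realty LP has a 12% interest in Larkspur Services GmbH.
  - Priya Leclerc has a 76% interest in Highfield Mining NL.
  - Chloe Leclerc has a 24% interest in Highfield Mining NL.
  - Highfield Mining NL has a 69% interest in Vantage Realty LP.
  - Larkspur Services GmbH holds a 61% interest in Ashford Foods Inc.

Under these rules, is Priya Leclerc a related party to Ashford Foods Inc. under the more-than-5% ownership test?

Yes

By spousal attribution (R1), Priya Leclerc is treated as also owning Chloe Leclerc's interest in Highfield Mining NL, giving 76% + 24% = 100%.
Chain via Highfield Mining NL → Vantage Realty LP → Larkspur Services GmbH (R2): 100% × 69% × 12% × 61% = 5.0508% of Ashford Foods Inc.
5.0508% exceeds the 5% threshold, so Priya is a related party to Ashford Foods Inc.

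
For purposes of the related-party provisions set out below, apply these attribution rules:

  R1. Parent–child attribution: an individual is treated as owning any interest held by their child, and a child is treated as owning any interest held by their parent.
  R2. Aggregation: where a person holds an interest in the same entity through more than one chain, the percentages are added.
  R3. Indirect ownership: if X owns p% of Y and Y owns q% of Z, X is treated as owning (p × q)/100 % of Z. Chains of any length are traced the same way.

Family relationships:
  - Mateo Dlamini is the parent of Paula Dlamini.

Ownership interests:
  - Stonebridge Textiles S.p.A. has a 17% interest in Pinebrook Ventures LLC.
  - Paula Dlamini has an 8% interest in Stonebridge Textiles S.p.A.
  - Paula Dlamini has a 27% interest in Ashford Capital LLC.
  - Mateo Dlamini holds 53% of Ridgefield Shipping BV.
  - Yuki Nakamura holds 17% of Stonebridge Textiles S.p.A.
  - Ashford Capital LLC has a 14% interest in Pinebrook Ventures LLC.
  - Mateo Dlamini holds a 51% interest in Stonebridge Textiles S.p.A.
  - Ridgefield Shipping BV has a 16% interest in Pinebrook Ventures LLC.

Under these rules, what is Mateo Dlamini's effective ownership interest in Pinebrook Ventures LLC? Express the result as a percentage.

By parent–child attribution (R1), Mateo Dlamini is treated as also owning Paula Dlamini's interest in Stonebridge Textiles S.p.A, giving 51% + 8% = 59%.
By parent–child attribution (R1), Mateo Dlamini is treated as owning Paula Dlamini's 27% interest in Ashford Capital LLC.
Chain via Ridgefield Shipping BV (R3): 53% × 16% = 8.48% of Pinebrook Ventures LLC.
Chain via Stonebridge Textiles S.p.A. (R3): 59% × 17% = 10.03% of Pinebrook Ventures LLC.
Chain via Ashford Capital LLC (R3): 27% × 14% = 3.78% of Pinebrook Ventures LLC.
Aggregating (R2): 8.48% + 10.03% + 3.78% = 22.29%.

22.29%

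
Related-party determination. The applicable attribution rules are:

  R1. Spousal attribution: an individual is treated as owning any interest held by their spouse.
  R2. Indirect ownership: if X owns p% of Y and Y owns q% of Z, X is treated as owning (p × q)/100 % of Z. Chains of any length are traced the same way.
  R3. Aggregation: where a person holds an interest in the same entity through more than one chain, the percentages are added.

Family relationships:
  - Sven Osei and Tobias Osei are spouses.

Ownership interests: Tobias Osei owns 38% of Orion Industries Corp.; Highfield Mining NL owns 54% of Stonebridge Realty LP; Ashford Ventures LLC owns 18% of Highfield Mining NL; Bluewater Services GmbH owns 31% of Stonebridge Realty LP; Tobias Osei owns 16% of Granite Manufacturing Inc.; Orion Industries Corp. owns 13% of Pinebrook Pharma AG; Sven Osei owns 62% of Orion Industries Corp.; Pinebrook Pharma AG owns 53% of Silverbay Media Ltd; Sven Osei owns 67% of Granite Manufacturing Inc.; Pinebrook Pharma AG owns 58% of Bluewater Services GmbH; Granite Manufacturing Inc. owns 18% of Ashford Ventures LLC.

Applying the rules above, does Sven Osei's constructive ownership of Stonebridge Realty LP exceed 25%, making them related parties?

No

By spousal attribution (R1), Sven Osei is treated as also owning Tobias Osei's interest in Orion Industries Corp, giving 62% + 38% = 100%.
By spousal attribution (R1), Sven Osei is treated as also owning Tobias Osei's interest in Granite Manufacturing Inc, giving 67% + 16% = 83%.
Chain via Orion Industries Corp. → Pinebrook Pharma AG → Bluewater Services GmbH (R2): 100% × 13% × 58% × 31% = 2.3374% of Stonebridge Realty LP.
Chain via Granite Manufacturing Inc. → Ashford Ventures LLC → Highfield Mining NL (R2): 83% × 18% × 18% × 54% = 1.452168% of Stonebridge Realty LP.
Aggregating (R3): 2.3374% + 1.452168% = 3.789568%.
3.789568% does not exceed the 25% threshold, so Sven is not a related party to Stonebridge Realty LP.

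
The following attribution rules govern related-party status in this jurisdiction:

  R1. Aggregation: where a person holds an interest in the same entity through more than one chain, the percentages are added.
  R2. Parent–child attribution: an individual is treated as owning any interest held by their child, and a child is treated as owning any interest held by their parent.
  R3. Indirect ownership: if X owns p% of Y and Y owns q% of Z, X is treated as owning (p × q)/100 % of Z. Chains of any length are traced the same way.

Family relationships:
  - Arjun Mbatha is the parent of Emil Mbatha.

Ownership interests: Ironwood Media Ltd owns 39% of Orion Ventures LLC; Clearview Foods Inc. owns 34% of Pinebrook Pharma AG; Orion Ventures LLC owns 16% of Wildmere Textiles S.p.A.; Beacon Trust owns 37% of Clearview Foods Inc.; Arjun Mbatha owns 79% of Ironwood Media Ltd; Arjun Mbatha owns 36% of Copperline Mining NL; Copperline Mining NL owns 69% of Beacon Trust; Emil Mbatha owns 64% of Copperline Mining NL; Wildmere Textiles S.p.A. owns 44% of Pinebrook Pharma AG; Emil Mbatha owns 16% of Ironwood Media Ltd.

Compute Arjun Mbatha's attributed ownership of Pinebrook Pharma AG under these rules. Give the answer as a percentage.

By parent–child attribution (R2), Arjun Mbatha is treated as also owning Emil Mbatha's interest in Copperline Mining NL, giving 36% + 64% = 100%.
By parent–child attribution (R2), Arjun Mbatha is treated as also owning Emil Mbatha's interest in Ironwood Media Ltd, giving 79% + 16% = 95%.
Chain via Copperline Mining NL → Beacon Trust → Clearview Foods Inc. (R3): 100% × 69% × 37% × 34% = 8.6802% of Pinebrook Pharma AG.
Chain via Ironwood Media Ltd → Orion Ventures LLC → Wildmere Textiles S.p.A. (R3): 95% × 39% × 16% × 44% = 2.60832% of Pinebrook Pharma AG.
Aggregating (R1): 8.6802% + 2.60832% = 11.28852%.

11.28852%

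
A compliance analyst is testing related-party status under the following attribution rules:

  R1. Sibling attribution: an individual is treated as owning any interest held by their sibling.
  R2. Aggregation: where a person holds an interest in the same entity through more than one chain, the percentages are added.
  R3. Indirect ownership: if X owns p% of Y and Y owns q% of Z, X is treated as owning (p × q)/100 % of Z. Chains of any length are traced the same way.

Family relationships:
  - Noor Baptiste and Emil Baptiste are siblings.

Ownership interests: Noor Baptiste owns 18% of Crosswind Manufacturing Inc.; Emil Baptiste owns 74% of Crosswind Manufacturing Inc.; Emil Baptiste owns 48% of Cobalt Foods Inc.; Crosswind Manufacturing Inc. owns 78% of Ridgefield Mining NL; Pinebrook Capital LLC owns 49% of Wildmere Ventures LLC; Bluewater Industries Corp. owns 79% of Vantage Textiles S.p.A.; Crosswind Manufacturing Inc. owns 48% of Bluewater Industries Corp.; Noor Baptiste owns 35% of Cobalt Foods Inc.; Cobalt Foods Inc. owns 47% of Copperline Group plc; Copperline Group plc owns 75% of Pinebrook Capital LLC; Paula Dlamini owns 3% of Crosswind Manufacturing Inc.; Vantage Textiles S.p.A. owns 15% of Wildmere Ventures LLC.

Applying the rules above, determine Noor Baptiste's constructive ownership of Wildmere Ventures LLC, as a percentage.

By sibling attribution (R1), Noor Baptiste is treated as also owning Emil Baptiste's interest in Cobalt Foods Inc, giving 35% + 48% = 83%.
By sibling attribution (R1), Noor Baptiste is treated as also owning Emil Baptiste's interest in Crosswind Manufacturing Inc, giving 18% + 74% = 92%.
Chain via Cobalt Foods Inc. → Copperline Group plc → Pinebrook Capital LLC (R3): 83% × 47% × 75% × 49% = 14.336175% of Wildmere Ventures LLC.
Chain via Crosswind Manufacturing Inc. → Bluewater Industries Corp. → Vantage Textiles S.p.A. (R3): 92% × 48% × 79% × 15% = 5.23296% of Wildmere Ventures LLC.
Aggregating (R2): 14.336175% + 5.23296% = 19.569135%.

19.569135%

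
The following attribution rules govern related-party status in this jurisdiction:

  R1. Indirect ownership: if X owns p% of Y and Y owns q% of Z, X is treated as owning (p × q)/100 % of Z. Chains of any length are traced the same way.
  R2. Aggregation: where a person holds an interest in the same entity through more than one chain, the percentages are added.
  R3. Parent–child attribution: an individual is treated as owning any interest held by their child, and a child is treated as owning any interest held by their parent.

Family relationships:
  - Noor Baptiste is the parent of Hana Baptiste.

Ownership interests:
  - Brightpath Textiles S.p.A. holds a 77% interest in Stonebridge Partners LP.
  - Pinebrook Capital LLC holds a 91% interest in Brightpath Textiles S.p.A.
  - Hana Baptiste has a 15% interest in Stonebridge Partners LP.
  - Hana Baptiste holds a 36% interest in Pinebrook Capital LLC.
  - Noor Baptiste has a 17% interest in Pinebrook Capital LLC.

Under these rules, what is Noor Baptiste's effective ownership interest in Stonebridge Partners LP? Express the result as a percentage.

By parent–child attribution (R3), Noor Baptiste is treated as also owning Hana Baptiste's interest in Pinebrook Capital LLC, giving 17% + 36% = 53%.
By parent–child attribution (R3), Noor Baptiste is treated as owning Hana Baptiste's 15% interest in Stonebridge Partners LP.
Chain via Pinebrook Capital LLC → Brightpath Textiles S.p.A. (R1): 53% × 91% × 77% = 37.1371% of Stonebridge Partners LP.
Direct interest in Stonebridge Partners LP: 15%.
Aggregating (R2): 37.1371% + 15% = 52.1371%.

52.1371%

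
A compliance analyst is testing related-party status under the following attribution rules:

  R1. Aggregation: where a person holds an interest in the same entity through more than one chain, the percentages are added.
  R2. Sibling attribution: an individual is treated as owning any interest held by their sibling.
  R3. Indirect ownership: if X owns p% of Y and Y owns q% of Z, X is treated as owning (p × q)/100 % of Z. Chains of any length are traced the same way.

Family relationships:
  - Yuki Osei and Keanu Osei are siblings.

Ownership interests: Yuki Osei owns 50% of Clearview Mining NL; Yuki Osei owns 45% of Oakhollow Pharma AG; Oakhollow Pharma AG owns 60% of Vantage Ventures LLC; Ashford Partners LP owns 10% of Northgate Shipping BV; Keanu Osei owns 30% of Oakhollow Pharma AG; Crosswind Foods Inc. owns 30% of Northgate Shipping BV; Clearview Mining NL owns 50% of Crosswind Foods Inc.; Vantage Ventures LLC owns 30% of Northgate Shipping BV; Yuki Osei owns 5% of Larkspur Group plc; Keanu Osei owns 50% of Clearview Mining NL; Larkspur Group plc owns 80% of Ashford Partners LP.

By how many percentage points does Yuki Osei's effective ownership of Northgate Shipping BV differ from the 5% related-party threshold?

By sibling attribution (R2), Yuki Osei is treated as also owning Keanu Osei's interest in Clearview Mining NL, giving 50% + 50% = 100%.
By sibling attribution (R2), Yuki Osei is treated as also owning Keanu Osei's interest in Oakhollow Pharma AG, giving 45% + 30% = 75%.
Chain via Clearview Mining NL → Crosswind Foods Inc. (R3): 100% × 50% × 30% = 15% of Northgate Shipping BV.
Chain via Larkspur Group plc → Ashford Partners LP (R3): 5% × 80% × 10% = 0.4% of Northgate Shipping BV.
Chain via Oakhollow Pharma AG → Vantage Ventures LLC (R3): 75% × 60% × 30% = 13.5% of Northgate Shipping BV.
Aggregating (R1): 15% + 0.4% + 13.5% = 28.9%.
28.9% exceeds the 5% threshold by 23.9 percentage points.

23.9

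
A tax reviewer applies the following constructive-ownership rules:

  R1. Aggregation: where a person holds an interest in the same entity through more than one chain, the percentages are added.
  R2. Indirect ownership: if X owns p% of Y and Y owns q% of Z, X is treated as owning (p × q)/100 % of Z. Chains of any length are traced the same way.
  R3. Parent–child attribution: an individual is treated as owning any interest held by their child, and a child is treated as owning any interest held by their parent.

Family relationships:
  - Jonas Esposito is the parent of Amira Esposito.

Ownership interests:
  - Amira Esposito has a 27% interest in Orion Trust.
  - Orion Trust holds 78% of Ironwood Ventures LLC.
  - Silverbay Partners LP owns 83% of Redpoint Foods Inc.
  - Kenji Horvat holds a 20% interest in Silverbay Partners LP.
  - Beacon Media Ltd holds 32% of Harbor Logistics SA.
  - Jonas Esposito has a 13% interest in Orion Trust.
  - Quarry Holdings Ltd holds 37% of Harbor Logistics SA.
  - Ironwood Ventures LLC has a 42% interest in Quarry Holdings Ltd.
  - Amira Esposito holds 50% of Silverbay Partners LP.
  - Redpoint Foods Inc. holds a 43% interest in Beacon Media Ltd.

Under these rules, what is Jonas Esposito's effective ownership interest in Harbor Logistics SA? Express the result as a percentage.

10.55888%

By parent–child attribution (R3), Jonas Esposito is treated as also owning Amira Esposito's interest in Orion Trust, giving 13% + 27% = 40%.
By parent–child attribution (R3), Jonas Esposito is treated as owning Amira Esposito's 50% interest in Silverbay Partners LP.
Chain via Orion Trust → Ironwood Ventures LLC → Quarry Holdings Ltd (R2): 40% × 78% × 42% × 37% = 4.84848% of Harbor Logistics SA.
Chain via Silverbay Partners LP → Redpoint Foods Inc. → Beacon Media Ltd (R2): 50% × 83% × 43% × 32% = 5.7104% of Harbor Logistics SA.
Aggregating (R1): 4.84848% + 5.7104% = 10.55888%.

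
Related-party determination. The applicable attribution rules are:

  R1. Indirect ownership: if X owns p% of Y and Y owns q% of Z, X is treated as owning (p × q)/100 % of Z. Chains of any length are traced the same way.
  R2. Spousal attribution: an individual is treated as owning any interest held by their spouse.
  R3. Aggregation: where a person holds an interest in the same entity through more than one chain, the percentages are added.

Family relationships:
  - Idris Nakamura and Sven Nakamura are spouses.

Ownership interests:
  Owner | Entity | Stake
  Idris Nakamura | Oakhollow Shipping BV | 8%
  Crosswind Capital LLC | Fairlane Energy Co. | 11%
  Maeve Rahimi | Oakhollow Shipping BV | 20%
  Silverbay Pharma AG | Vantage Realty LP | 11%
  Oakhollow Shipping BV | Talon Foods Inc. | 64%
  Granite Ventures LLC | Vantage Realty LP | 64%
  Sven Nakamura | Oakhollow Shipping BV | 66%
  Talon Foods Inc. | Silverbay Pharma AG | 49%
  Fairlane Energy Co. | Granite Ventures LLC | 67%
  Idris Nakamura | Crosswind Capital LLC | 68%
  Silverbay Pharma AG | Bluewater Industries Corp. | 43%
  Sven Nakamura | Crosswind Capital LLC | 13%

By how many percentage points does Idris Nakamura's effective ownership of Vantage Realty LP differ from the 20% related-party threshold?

By spousal attribution (R2), Idris Nakamura is treated as also owning Sven Nakamura's interest in Crosswind Capital LLC, giving 68% + 13% = 81%.
By spousal attribution (R2), Idris Nakamura is treated as also owning Sven Nakamura's interest in Oakhollow Shipping BV, giving 8% + 66% = 74%.
Chain via Crosswind Capital LLC → Fairlane Energy Co. → Granite Ventures LLC (R1): 81% × 11% × 67% × 64% = 3.820608% of Vantage Realty LP.
Chain via Oakhollow Shipping BV → Talon Foods Inc. → Silverbay Pharma AG (R1): 74% × 64% × 49% × 11% = 2.552704% of Vantage Realty LP.
Aggregating (R3): 3.820608% + 2.552704% = 6.373312%.
6.373312% falls short of the 20% threshold by 13.626688 percentage points.

13.626688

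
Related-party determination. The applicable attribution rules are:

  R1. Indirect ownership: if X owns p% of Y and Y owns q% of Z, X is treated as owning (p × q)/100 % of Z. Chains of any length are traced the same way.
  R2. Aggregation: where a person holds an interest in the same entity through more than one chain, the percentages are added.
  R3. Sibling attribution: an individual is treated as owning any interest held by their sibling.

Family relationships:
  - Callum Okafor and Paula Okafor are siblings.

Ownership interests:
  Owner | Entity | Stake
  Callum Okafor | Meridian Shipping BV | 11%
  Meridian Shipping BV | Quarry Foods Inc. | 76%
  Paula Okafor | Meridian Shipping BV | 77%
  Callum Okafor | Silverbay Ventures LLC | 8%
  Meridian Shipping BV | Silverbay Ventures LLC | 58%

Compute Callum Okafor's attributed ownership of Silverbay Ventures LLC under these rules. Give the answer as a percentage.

By sibling attribution (R3), Callum Okafor is treated as also owning Paula Okafor's interest in Meridian Shipping BV, giving 11% + 77% = 88%.
Chain via Meridian Shipping BV (R1): 88% × 58% = 51.04% of Silverbay Ventures LLC.
Direct interest in Silverbay Ventures LLC: 8%.
Aggregating (R2): 51.04% + 8% = 59.04%.

59.04%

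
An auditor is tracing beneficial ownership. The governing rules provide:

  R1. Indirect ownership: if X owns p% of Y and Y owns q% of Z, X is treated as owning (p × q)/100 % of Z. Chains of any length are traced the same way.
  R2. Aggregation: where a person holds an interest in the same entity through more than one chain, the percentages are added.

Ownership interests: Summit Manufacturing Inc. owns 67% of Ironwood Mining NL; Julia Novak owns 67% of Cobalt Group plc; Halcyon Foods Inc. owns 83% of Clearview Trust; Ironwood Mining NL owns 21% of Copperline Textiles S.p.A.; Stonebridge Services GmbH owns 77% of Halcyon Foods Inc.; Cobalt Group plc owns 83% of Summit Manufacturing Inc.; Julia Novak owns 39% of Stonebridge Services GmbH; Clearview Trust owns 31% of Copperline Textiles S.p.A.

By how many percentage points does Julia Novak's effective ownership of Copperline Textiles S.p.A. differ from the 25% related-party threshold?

Chain via Cobalt Group plc → Summit Manufacturing Inc. → Ironwood Mining NL (R1): 67% × 83% × 67% × 21% = 7.824327% of Copperline Textiles S.p.A.
Chain via Stonebridge Services GmbH → Halcyon Foods Inc. → Clearview Trust (R1): 39% × 77% × 83% × 31% = 7.726719% of Copperline Textiles S.p.A.
Aggregating (R2): 7.824327% + 7.726719% = 15.551046%.
15.551046% falls short of the 25% threshold by 9.448954 percentage points.

9.448954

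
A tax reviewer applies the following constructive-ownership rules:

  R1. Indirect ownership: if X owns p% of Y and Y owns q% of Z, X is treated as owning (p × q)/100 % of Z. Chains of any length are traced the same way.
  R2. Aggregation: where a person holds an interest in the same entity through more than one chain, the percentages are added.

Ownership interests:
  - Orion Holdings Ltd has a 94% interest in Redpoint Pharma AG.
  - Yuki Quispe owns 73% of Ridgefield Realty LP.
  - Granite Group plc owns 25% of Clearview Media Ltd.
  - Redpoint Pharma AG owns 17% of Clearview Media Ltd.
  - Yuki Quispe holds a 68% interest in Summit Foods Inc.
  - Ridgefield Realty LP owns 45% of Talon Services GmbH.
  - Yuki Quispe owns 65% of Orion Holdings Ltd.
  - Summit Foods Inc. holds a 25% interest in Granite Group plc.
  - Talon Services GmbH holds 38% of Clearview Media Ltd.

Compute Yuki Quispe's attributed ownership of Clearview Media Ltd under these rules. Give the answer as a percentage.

Chain via Ridgefield Realty LP → Talon Services GmbH (R1): 73% × 45% × 38% = 12.483% of Clearview Media Ltd.
Chain via Orion Holdings Ltd → Redpoint Pharma AG (R1): 65% × 94% × 17% = 10.387% of Clearview Media Ltd.
Chain via Summit Foods Inc. → Granite Group plc (R1): 68% × 25% × 25% = 4.25% of Clearview Media Ltd.
Aggregating (R2): 12.483% + 10.387% + 4.25% = 27.12%.

27.12%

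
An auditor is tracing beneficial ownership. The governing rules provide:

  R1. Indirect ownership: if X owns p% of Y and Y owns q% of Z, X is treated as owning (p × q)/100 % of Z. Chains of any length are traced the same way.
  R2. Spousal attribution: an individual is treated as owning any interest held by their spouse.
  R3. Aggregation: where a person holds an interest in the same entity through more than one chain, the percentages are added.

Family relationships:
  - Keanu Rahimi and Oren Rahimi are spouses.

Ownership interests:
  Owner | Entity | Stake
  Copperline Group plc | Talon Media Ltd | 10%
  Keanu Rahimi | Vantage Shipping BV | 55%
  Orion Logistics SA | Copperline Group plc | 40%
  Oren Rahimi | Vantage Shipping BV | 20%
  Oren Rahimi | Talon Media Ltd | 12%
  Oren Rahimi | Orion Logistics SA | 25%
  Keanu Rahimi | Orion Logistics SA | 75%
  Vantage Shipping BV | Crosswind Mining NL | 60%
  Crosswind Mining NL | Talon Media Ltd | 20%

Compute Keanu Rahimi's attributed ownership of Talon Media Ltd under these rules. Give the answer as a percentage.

By spousal attribution (R2), Keanu Rahimi is treated as also owning Oren Rahimi's interest in Orion Logistics SA, giving 75% + 25% = 100%.
By spousal attribution (R2), Keanu Rahimi is treated as also owning Oren Rahimi's interest in Vantage Shipping BV, giving 55% + 20% = 75%.
By spousal attribution (R2), Keanu Rahimi is treated as owning Oren Rahimi's 12% interest in Talon Media Ltd.
Chain via Orion Logistics SA → Copperline Group plc (R1): 100% × 40% × 10% = 4% of Talon Media Ltd.
Chain via Vantage Shipping BV → Crosswind Mining NL (R1): 75% × 60% × 20% = 9% of Talon Media Ltd.
Direct interest in Talon Media Ltd: 12%.
Aggregating (R3): 4% + 9% + 12% = 25%.

25%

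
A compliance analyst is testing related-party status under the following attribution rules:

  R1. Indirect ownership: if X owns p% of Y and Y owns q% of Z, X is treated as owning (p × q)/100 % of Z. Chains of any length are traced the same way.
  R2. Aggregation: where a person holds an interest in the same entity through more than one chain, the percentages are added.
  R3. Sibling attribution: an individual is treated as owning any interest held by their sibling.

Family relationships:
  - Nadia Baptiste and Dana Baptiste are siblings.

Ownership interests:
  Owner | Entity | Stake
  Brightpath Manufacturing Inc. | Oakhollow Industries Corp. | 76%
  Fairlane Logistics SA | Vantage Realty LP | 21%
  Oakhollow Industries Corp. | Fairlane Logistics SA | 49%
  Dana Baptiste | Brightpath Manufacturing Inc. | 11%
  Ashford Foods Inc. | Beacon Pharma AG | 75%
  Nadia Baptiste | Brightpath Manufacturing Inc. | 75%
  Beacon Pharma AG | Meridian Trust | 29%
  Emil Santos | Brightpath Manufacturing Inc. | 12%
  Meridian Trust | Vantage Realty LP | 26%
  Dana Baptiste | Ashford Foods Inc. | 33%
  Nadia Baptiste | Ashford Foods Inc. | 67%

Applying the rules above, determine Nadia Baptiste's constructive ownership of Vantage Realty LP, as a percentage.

12.380544%

By sibling attribution (R3), Nadia Baptiste is treated as also owning Dana Baptiste's interest in Ashford Foods Inc, giving 67% + 33% = 100%.
By sibling attribution (R3), Nadia Baptiste is treated as also owning Dana Baptiste's interest in Brightpath Manufacturing Inc, giving 75% + 11% = 86%.
Chain via Ashford Foods Inc. → Beacon Pharma AG → Meridian Trust (R1): 100% × 75% × 29% × 26% = 5.655% of Vantage Realty LP.
Chain via Brightpath Manufacturing Inc. → Oakhollow Industries Corp. → Fairlane Logistics SA (R1): 86% × 76% × 49% × 21% = 6.725544% of Vantage Realty LP.
Aggregating (R2): 5.655% + 6.725544% = 12.380544%.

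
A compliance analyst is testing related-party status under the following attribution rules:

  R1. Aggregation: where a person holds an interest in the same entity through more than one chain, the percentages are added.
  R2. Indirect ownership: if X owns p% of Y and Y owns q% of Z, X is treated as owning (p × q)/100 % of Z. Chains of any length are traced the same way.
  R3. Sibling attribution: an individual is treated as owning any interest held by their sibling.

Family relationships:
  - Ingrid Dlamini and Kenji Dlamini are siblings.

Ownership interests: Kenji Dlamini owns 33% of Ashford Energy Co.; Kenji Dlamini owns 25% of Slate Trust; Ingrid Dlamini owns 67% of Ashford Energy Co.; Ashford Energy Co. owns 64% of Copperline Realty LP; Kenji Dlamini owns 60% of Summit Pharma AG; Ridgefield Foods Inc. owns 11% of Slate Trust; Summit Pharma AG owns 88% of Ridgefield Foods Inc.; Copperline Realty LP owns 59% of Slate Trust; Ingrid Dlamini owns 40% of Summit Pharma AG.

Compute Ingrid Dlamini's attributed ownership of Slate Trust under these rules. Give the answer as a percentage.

72.44%

By sibling attribution (R3), Ingrid Dlamini is treated as also owning Kenji Dlamini's interest in Ashford Energy Co, giving 67% + 33% = 100%.
By sibling attribution (R3), Ingrid Dlamini is treated as also owning Kenji Dlamini's interest in Summit Pharma AG, giving 40% + 60% = 100%.
By sibling attribution (R3), Ingrid Dlamini is treated as owning Kenji Dlamini's 25% interest in Slate Trust.
Chain via Ashford Energy Co. → Copperline Realty LP (R2): 100% × 64% × 59% = 37.76% of Slate Trust.
Chain via Summit Pharma AG → Ridgefield Foods Inc. (R2): 100% × 88% × 11% = 9.68% of Slate Trust.
Direct interest in Slate Trust: 25%.
Aggregating (R1): 37.76% + 9.68% + 25% = 72.44%.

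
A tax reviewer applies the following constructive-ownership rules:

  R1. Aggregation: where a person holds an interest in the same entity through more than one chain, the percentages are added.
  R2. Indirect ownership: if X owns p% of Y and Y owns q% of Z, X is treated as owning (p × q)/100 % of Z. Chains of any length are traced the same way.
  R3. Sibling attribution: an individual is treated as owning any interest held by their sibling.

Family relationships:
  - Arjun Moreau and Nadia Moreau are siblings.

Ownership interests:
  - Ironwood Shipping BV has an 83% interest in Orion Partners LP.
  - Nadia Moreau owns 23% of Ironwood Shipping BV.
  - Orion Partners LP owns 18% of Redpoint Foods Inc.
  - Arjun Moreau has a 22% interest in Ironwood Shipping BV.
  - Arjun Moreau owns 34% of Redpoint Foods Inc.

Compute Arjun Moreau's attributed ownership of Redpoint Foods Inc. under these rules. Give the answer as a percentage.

40.723%

By sibling attribution (R3), Arjun Moreau is treated as also owning Nadia Moreau's interest in Ironwood Shipping BV, giving 22% + 23% = 45%.
Chain via Ironwood Shipping BV → Orion Partners LP (R2): 45% × 83% × 18% = 6.723% of Redpoint Foods Inc.
Direct interest in Redpoint Foods Inc: 34%.
Aggregating (R1): 6.723% + 34% = 40.723%.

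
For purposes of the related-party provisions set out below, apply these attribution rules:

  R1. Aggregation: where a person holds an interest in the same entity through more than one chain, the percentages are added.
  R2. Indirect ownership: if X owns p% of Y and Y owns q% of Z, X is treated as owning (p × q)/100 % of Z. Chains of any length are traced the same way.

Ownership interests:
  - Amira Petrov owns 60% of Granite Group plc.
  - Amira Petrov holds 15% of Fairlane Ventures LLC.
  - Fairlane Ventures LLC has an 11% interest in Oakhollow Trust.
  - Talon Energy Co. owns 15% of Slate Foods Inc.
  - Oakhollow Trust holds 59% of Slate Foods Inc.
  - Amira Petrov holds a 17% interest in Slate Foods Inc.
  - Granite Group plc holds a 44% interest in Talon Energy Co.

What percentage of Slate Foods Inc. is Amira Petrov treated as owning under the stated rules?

21.9335%

Chain via Granite Group plc → Talon Energy Co. (R2): 60% × 44% × 15% = 3.96% of Slate Foods Inc.
Chain via Fairlane Ventures LLC → Oakhollow Trust (R2): 15% × 11% × 59% = 0.9735% of Slate Foods Inc.
Direct interest in Slate Foods Inc: 17%.
Aggregating (R1): 3.96% + 0.9735% + 17% = 21.9335%.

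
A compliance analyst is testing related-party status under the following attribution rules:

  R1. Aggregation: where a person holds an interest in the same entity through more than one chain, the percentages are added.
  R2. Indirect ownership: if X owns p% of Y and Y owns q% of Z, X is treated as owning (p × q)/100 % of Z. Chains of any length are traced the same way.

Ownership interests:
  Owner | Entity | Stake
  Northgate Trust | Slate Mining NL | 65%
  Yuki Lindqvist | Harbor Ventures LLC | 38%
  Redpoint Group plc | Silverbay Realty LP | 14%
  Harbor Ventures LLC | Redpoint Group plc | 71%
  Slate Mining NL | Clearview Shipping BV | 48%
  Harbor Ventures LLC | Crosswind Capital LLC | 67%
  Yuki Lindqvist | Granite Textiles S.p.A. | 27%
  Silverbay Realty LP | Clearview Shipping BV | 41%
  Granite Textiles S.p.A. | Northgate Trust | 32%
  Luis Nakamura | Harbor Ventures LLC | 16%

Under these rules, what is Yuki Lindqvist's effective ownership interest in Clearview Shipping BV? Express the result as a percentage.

4.244332%

Chain via Granite Textiles S.p.A. → Northgate Trust → Slate Mining NL (R2): 27% × 32% × 65% × 48% = 2.69568% of Clearview Shipping BV.
Chain via Harbor Ventures LLC → Redpoint Group plc → Silverbay Realty LP (R2): 38% × 71% × 14% × 41% = 1.548652% of Clearview Shipping BV.
Aggregating (R1): 2.69568% + 1.548652% = 4.244332%.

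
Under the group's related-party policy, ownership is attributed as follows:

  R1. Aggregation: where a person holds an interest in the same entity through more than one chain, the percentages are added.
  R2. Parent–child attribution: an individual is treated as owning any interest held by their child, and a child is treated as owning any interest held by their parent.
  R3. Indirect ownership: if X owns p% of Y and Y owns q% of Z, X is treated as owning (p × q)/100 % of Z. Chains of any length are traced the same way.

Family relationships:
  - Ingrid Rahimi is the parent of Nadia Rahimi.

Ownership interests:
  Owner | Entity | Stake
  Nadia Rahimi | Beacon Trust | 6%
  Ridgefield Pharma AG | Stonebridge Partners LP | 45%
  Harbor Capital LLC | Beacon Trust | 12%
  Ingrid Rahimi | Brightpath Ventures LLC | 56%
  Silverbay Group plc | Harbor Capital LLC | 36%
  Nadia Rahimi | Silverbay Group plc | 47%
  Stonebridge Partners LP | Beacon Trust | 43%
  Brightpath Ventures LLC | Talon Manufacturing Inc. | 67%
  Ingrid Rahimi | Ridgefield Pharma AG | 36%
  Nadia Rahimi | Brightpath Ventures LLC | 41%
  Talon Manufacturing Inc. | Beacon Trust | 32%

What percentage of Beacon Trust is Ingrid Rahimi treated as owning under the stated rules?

35.7932%

By parent–child attribution (R2), Ingrid Rahimi is treated as also owning Nadia Rahimi's interest in Brightpath Ventures LLC, giving 56% + 41% = 97%.
By parent–child attribution (R2), Ingrid Rahimi is treated as owning Nadia Rahimi's 47% interest in Silverbay Group plc.
By parent–child attribution (R2), Ingrid Rahimi is treated as owning Nadia Rahimi's 6% interest in Beacon Trust.
Chain via Ridgefield Pharma AG → Stonebridge Partners LP (R3): 36% × 45% × 43% = 6.966% of Beacon Trust.
Chain via Brightpath Ventures LLC → Talon Manufacturing Inc. (R3): 97% × 67% × 32% = 20.7968% of Beacon Trust.
Chain via Silverbay Group plc → Harbor Capital LLC (R3): 47% × 36% × 12% = 2.0304% of Beacon Trust.
Direct interest in Beacon Trust: 6%.
Aggregating (R1): 6.966% + 20.7968% + 2.0304% + 6% = 35.7932%.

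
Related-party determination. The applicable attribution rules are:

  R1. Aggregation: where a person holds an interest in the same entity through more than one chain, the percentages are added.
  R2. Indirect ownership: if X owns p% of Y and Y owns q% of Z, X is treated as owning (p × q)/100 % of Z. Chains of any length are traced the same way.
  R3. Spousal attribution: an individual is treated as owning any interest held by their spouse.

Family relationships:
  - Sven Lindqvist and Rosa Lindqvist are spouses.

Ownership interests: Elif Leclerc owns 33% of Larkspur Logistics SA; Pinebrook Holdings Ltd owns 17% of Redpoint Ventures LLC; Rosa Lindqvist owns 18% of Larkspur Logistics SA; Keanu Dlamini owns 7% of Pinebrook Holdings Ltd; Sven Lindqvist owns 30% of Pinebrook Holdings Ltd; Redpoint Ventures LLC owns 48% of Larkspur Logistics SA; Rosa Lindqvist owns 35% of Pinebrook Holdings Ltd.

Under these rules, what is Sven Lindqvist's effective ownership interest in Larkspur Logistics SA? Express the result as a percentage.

By spousal attribution (R3), Sven Lindqvist is treated as also owning Rosa Lindqvist's interest in Pinebrook Holdings Ltd, giving 30% + 35% = 65%.
By spousal attribution (R3), Sven Lindqvist is treated as owning Rosa Lindqvist's 18% interest in Larkspur Logistics SA.
Chain via Pinebrook Holdings Ltd → Redpoint Ventures LLC (R2): 65% × 17% × 48% = 5.304% of Larkspur Logistics SA.
Direct interest in Larkspur Logistics SA: 18%.
Aggregating (R1): 5.304% + 18% = 23.304%.

23.304%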